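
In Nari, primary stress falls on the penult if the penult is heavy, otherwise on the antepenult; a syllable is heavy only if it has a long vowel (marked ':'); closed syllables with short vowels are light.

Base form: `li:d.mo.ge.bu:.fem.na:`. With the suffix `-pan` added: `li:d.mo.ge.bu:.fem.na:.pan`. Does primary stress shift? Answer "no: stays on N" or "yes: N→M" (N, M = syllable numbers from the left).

Base `li:d.mo.ge.bu:.fem.na:` (6 syllables):
  Weights: 4 bu: H, 5 fem L, 6 na: H.
  The penult (syllable 5, fem) is light, so stress falls on the antepenult (syllable 4, bu:).
  → primary stress on syllable 4.
Suffixed `li:d.mo.ge.bu:.fem.na:.pan` (7 syllables):
  Weights: 5 fem L, 6 na: H, 7 pan L.
  The penult (syllable 6, na:) is heavy, so it takes stress.
  → primary stress on syllable 6.

yes: 4→6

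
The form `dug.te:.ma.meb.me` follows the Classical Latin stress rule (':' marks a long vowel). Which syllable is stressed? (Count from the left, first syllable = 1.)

Classical Latin: stress the penult if heavy (long vowel or closed), else the antepenult.
Weights: 3 ma L, 4 meb H, 5 me L.
The penult (syllable 4, meb) is heavy, so it takes stress.
Stress on syllable 4: dug.te:.ma.ˈmeb.me.

4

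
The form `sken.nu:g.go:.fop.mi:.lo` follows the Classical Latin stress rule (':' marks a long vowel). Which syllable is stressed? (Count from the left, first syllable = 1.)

5

Classical Latin: stress the penult if heavy (long vowel or closed), else the antepenult.
Weights: 4 fop H, 5 mi: H, 6 lo L.
The penult (syllable 5, mi:) is heavy, so it takes stress.
Stress on syllable 5: sken.nu:g.go:.fop.ˈmi:.lo.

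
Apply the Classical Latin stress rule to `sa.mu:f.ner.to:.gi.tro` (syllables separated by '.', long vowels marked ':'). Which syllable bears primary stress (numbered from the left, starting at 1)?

4

Classical Latin: stress the penult if heavy (long vowel or closed), else the antepenult.
Weights: 4 to: H, 5 gi L, 6 tro L.
The penult (syllable 5, gi) is light, so stress falls on the antepenult (syllable 4, to:).
Stress on syllable 4: sa.mu:f.ner.ˈto:.gi.tro.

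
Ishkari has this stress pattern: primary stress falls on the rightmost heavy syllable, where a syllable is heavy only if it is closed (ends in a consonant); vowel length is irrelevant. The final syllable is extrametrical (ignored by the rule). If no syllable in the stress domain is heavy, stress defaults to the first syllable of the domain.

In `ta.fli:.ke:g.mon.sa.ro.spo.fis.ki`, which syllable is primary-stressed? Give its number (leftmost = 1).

8

The final syllable (9, ki) is extrametrical; the stress domain is syllables 1–8.
Weights: 1 ta L, 2 fli: L, 3 ke:g H, 4 mon H, 5 sa L, 6 ro L, 7 spo L, 8 fis H.
Heavy syllables in the domain: 3, 4, 8. The rightmost is syllable 8 (fis).
Primary stress: syllable 8 → ta.fli:.ke:g.mon.sa.ro.spo.ˈfis.ki.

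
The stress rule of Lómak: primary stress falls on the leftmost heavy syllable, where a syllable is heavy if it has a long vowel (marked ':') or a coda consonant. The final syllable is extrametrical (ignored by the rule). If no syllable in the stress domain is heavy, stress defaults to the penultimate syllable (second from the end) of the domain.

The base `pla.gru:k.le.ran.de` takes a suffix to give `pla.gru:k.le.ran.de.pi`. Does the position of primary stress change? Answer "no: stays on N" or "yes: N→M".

no: stays on 2

Base `pla.gru:k.le.ran.de` (5 syllables):
  The final syllable (5, de) is extrametrical; the stress domain is syllables 1–4.
  Weights: 1 pla L, 2 gru:k H, 3 le L, 4 ran H.
  Heavy syllables in the domain: 2, 4. The leftmost is syllable 2 (gru:k).
  → primary stress on syllable 2.
Suffixed `pla.gru:k.le.ran.de.pi` (6 syllables):
  The final syllable (6, pi) is extrametrical; the stress domain is syllables 1–5.
  Weights: 1 pla L, 2 gru:k H, 3 le L, 4 ran H, 5 de L.
  Heavy syllables in the domain: 2, 4. The leftmost is syllable 2 (gru:k).
  → primary stress on syllable 2.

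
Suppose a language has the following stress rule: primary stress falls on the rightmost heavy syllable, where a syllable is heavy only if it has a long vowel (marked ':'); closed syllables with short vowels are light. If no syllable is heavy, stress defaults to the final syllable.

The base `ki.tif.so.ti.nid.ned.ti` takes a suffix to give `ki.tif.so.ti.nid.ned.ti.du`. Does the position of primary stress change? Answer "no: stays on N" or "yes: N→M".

yes: 7→8

Base `ki.tif.so.ti.nid.ned.ti` (7 syllables):
  Weights: 1 ki L, 2 tif L, 3 so L, 4 ti L, 5 nid L, 6 ned L, 7 ti L.
  No heavy syllable in the domain; default to the final syllable = syllable 7.
  → primary stress on syllable 7.
Suffixed `ki.tif.so.ti.nid.ned.ti.du` (8 syllables):
  Weights: 1 ki L, 2 tif L, 3 so L, 4 ti L, 5 nid L, 6 ned L, 7 ti L, 8 du L.
  No heavy syllable in the domain; default to the final syllable = syllable 8.
  → primary stress on syllable 8.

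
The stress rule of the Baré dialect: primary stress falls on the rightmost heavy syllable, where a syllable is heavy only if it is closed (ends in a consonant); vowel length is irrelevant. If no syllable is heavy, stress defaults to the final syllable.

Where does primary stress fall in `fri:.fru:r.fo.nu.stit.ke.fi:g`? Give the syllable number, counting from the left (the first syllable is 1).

7

Weights: 1 fri: L, 2 fru:r H, 3 fo L, 4 nu L, 5 stit H, 6 ke L, 7 fi:g H.
Heavy syllables in the domain: 2, 5, 7. The rightmost is syllable 7 (fi:g).
Primary stress: syllable 7 → fri:.fru:r.fo.nu.stit.ke.ˈfi:g.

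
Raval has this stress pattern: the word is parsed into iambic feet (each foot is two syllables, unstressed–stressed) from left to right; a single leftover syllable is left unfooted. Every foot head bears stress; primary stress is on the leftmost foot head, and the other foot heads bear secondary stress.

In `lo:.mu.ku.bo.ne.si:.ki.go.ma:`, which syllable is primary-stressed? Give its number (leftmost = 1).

Parse left to right into iambic (σˈσ) feet: (lo:.ˈmu) (ku.ˈbo) (ne.ˈsi:) (ki.ˈgo) ma:. Syllable 9 is left unfooted.
Foot heads (stressed positions): 2, 4, 6, 8.
End Rule Leftmost: primary stress on the leftmost head = syllable 2.
Primary stress: syllable 2 → lo:.ˈmu.ku.bo.ne.si:.ki.go.ma:.

2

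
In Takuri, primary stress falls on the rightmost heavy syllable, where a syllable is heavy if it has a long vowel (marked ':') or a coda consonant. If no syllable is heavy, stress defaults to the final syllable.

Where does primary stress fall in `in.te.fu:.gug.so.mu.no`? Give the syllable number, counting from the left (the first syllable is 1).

Weights: 1 in H, 2 te L, 3 fu: H, 4 gug H, 5 so L, 6 mu L, 7 no L.
Heavy syllables in the domain: 1, 3, 4. The rightmost is syllable 4 (gug).
Primary stress: syllable 4 → in.te.fu:.ˈgug.so.mu.no.

4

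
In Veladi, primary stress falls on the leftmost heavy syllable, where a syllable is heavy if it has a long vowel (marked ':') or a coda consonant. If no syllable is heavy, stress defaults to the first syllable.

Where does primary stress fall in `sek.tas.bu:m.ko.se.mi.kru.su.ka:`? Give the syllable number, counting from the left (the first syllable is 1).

1

Weights: 1 sek H, 2 tas H, 3 bu:m H, 4 ko L, 5 se L, 6 mi L, 7 kru L, 8 su L, 9 ka: H.
Heavy syllables in the domain: 1, 2, 3, 9. The leftmost is syllable 1 (sek).
Primary stress: syllable 1 → ˈsek.tas.bu:m.ko.se.mi.kru.su.ka:.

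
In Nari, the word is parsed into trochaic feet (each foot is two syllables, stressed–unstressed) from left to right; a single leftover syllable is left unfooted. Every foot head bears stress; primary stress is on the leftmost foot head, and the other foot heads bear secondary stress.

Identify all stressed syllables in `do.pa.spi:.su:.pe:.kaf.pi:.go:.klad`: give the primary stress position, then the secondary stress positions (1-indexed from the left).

Parse left to right into trochaic (ˈσσ) feet: (ˈdo.pa) (ˈspi:.su:) (ˈpe:.kaf) (ˈpi:.go:) klad. Syllable 9 is left unfooted.
Foot heads (stressed positions): 1, 3, 5, 7.
End Rule Leftmost: primary stress on the leftmost head = syllable 1.
Secondary stress on 3, 5, 7: ˈdo.pa.ˌspi:.su:.ˌpe:.kaf.ˌpi:.go:.klad.

primary 1, secondary 3, 5, 7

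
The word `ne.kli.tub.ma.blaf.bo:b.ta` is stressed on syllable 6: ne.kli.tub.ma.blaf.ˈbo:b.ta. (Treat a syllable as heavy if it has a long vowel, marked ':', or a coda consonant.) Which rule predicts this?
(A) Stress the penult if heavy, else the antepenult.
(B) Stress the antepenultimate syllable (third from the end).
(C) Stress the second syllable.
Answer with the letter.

A

Rule A → syllable 6 ✓.
Rule B → syllable 5 (observed: 6).
Rule C → syllable 2 (observed: 6).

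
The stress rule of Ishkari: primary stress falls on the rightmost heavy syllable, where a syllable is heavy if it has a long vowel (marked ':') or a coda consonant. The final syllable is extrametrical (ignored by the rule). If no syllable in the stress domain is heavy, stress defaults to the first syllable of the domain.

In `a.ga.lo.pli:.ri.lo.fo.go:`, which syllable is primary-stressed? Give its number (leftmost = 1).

4

The final syllable (8, go:) is extrametrical; the stress domain is syllables 1–7.
Weights: 1 a L, 2 ga L, 3 lo L, 4 pli: H, 5 ri L, 6 lo L, 7 fo L.
Heavy syllables in the domain: 4. The rightmost is syllable 4 (pli:).
Primary stress: syllable 4 → a.ga.lo.ˈpli:.ri.lo.fo.go:.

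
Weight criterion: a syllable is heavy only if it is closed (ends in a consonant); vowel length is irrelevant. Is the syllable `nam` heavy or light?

heavy

`nam`: short vowel, closed (coda /m/). Closed (coda /m/) → heavy.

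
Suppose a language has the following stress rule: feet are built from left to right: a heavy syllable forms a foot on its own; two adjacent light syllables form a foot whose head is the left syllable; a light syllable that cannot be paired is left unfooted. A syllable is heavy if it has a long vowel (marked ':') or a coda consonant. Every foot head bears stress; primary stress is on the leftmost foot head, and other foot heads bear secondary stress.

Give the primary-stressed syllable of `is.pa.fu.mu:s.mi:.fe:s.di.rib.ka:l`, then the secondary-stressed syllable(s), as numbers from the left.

primary 1, secondary 2, 4, 5, 6, 8, 9

Weights: 1 is H, 2 pa L, 3 fu L, 4 mu:s H, 5 mi: H, 6 fe:s H, 7 di L, 8 rib H, 9 ka:l H.
Parse left to right (heavy = foot alone; LL = one foot; stranded L unfooted): (ˈis) (ˈpa.fu) (ˈmu:s) (ˈmi:) (ˈfe:s) di (ˈrib) (ˈka:l).
Foot heads: 1, 2, 4, 5, 6, 8, 9.
Primary stress on the leftmost head = syllable 1.
Secondary stress on 2, 4, 5, 6, 8, 9: ˈis.ˌpa.fu.ˌmu:s.ˌmi:.ˌfe:s.di.ˌrib.ˌka:l.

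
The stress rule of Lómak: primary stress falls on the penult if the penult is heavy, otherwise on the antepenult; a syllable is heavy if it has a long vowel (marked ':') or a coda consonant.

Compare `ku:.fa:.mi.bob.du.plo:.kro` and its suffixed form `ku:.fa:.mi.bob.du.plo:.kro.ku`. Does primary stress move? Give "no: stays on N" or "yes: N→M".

no: stays on 6

Base `ku:.fa:.mi.bob.du.plo:.kro` (7 syllables):
  Weights: 5 du L, 6 plo: H, 7 kro L.
  The penult (syllable 6, plo:) is heavy, so it takes stress.
  → primary stress on syllable 6.
Suffixed `ku:.fa:.mi.bob.du.plo:.kro.ku` (8 syllables):
  Weights: 6 plo: H, 7 kro L, 8 ku L.
  The penult (syllable 7, kro) is light, so stress falls on the antepenult (syllable 6, plo:).
  → primary stress on syllable 6.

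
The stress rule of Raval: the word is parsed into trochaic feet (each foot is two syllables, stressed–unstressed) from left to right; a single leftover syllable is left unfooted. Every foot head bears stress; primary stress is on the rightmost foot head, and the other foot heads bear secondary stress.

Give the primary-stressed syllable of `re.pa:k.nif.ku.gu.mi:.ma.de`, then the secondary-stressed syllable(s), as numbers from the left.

Parse left to right into trochaic (ˈσσ) feet: (ˈre.pa:k) (ˈnif.ku) (ˈgu.mi:) (ˈma.de).
Foot heads (stressed positions): 1, 3, 5, 7.
End Rule Rightmost: primary stress on the rightmost head = syllable 7.
Secondary stress on 1, 3, 5: ˌre.pa:k.ˌnif.ku.ˌgu.mi:.ˈma.de.

primary 7, secondary 1, 3, 5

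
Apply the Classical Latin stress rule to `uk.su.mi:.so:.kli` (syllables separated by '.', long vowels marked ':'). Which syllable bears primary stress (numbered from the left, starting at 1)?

Classical Latin: stress the penult if heavy (long vowel or closed), else the antepenult.
Weights: 3 mi: H, 4 so: H, 5 kli L.
The penult (syllable 4, so:) is heavy, so it takes stress.
Stress on syllable 4: uk.su.mi:.ˈso:.kli.

4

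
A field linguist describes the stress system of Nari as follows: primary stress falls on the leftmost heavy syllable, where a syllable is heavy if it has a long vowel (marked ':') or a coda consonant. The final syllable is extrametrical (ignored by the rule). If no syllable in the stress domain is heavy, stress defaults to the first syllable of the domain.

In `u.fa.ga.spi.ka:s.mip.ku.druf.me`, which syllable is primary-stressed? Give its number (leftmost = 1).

5

The final syllable (9, me) is extrametrical; the stress domain is syllables 1–8.
Weights: 1 u L, 2 fa L, 3 ga L, 4 spi L, 5 ka:s H, 6 mip H, 7 ku L, 8 druf H.
Heavy syllables in the domain: 5, 6, 8. The leftmost is syllable 5 (ka:s).
Primary stress: syllable 5 → u.fa.ga.spi.ˈka:s.mip.ku.druf.me.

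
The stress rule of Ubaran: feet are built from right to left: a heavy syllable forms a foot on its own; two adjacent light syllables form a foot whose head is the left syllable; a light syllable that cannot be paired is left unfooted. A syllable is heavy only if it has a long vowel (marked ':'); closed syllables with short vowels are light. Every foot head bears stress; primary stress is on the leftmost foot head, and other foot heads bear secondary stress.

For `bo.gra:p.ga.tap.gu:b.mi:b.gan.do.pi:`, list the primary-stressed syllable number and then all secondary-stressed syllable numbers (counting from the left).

Weights: 1 bo L, 2 gra:p H, 3 ga L, 4 tap L, 5 gu:b H, 6 mi:b H, 7 gan L, 8 do L, 9 pi: H.
Parse right to left (heavy = foot alone; LL = one foot; stranded L unfooted): bo (ˈgra:p) (ˈga.tap) (ˈgu:b) (ˈmi:b) (ˈgan.do) (ˈpi:).
Foot heads: 2, 3, 5, 6, 7, 9.
Primary stress on the leftmost head = syllable 2.
Secondary stress on 3, 5, 6, 7, 9: bo.ˈgra:p.ˌga.tap.ˌgu:b.ˌmi:b.ˌgan.do.ˌpi:.

primary 2, secondary 3, 5, 6, 7, 9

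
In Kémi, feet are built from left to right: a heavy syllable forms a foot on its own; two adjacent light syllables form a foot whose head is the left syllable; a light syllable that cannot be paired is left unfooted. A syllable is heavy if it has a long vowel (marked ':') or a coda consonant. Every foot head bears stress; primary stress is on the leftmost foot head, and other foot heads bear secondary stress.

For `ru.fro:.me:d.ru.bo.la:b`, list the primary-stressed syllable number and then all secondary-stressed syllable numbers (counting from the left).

Weights: 1 ru L, 2 fro: H, 3 me:d H, 4 ru L, 5 bo L, 6 la:b H.
Parse left to right (heavy = foot alone; LL = one foot; stranded L unfooted): ru (ˈfro:) (ˈme:d) (ˈru.bo) (ˈla:b).
Foot heads: 2, 3, 4, 6.
Primary stress on the leftmost head = syllable 2.
Secondary stress on 3, 4, 6: ru.ˈfro:.ˌme:d.ˌru.bo.ˌla:b.

primary 2, secondary 3, 4, 6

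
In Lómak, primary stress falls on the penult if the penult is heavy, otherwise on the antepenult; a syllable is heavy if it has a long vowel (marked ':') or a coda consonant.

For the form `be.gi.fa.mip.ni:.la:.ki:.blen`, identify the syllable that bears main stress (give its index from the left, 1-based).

Weights: 6 la: H, 7 ki: H, 8 blen H.
The penult (syllable 7, ki:) is heavy, so it takes stress.
Primary stress: syllable 7 → be.gi.fa.mip.ni:.la:.ˈki:.blen.

7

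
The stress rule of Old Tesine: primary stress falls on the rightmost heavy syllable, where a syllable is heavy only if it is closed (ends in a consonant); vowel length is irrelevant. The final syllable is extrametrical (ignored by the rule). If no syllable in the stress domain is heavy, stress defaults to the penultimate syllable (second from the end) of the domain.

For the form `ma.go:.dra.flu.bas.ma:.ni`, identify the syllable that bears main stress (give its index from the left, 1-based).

5

The final syllable (7, ni) is extrametrical; the stress domain is syllables 1–6.
Weights: 1 ma L, 2 go: L, 3 dra L, 4 flu L, 5 bas H, 6 ma: L.
Heavy syllables in the domain: 5. The rightmost is syllable 5 (bas).
Primary stress: syllable 5 → ma.go:.dra.flu.ˈbas.ma:.ni.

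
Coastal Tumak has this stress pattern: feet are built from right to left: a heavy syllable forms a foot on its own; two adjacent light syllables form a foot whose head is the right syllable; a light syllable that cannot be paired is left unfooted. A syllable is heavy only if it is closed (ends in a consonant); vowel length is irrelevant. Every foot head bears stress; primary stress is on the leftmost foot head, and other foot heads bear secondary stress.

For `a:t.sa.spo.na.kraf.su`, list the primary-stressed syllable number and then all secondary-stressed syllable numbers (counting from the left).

Weights: 1 a:t H, 2 sa L, 3 spo L, 4 na L, 5 kraf H, 6 su L.
Parse right to left (heavy = foot alone; LL = one foot; stranded L unfooted): (ˈa:t) sa (spo.ˈna) (ˈkraf) su.
Foot heads: 1, 4, 5.
Primary stress on the leftmost head = syllable 1.
Secondary stress on 4, 5: ˈa:t.sa.spo.ˌna.ˌkraf.su.

primary 1, secondary 4, 5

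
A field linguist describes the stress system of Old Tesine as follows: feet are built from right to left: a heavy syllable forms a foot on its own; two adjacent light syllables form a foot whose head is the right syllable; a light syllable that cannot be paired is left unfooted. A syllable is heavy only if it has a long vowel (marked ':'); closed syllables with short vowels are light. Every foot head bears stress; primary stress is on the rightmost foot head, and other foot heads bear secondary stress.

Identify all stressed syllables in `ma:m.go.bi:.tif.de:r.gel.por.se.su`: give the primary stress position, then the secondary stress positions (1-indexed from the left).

primary 9, secondary 1, 3, 5, 7

Weights: 1 ma:m H, 2 go L, 3 bi: H, 4 tif L, 5 de:r H, 6 gel L, 7 por L, 8 se L, 9 su L.
Parse right to left (heavy = foot alone; LL = one foot; stranded L unfooted): (ˈma:m) go (ˈbi:) tif (ˈde:r) (gel.ˈpor) (se.ˈsu).
Foot heads: 1, 3, 5, 7, 9.
Primary stress on the rightmost head = syllable 9.
Secondary stress on 1, 3, 5, 7: ˌma:m.go.ˌbi:.tif.ˌde:r.gel.ˌpor.se.ˈsu.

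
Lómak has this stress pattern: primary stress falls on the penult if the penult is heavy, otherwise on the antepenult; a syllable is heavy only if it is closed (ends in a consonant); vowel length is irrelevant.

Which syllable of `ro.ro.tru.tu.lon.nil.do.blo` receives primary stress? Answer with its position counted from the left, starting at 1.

6

Weights: 6 nil H, 7 do L, 8 blo L.
The penult (syllable 7, do) is light, so stress falls on the antepenult (syllable 6, nil).
Primary stress: syllable 6 → ro.ro.tru.tu.lon.ˈnil.do.blo.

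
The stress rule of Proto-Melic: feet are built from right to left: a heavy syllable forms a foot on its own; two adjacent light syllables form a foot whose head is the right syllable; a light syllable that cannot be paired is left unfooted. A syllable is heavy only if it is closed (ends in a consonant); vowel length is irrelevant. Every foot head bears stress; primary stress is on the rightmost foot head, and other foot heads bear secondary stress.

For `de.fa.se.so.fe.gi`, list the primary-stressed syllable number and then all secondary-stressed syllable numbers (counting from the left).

primary 6, secondary 2, 4

Weights: 1 de L, 2 fa L, 3 se L, 4 so L, 5 fe L, 6 gi L.
Parse right to left (heavy = foot alone; LL = one foot; stranded L unfooted): (de.ˈfa) (se.ˈso) (fe.ˈgi).
Foot heads: 2, 4, 6.
Primary stress on the rightmost head = syllable 6.
Secondary stress on 2, 4: de.ˌfa.se.ˌso.fe.ˈgi.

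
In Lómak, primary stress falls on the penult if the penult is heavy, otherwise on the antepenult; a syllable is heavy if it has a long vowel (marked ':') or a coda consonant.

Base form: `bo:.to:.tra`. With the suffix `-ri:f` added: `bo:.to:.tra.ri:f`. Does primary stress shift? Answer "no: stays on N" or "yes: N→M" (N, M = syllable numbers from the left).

no: stays on 2

Base `bo:.to:.tra` (3 syllables):
  Weights: 1 bo: H, 2 to: H, 3 tra L.
  The penult (syllable 2, to:) is heavy, so it takes stress.
  → primary stress on syllable 2.
Suffixed `bo:.to:.tra.ri:f` (4 syllables):
  Weights: 2 to: H, 3 tra L, 4 ri:f H.
  The penult (syllable 3, tra) is light, so stress falls on the antepenult (syllable 2, to:).
  → primary stress on syllable 2.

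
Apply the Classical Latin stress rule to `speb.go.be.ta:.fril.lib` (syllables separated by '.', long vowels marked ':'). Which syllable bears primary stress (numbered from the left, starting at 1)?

5

Classical Latin: stress the penult if heavy (long vowel or closed), else the antepenult.
Weights: 4 ta: H, 5 fril H, 6 lib H.
The penult (syllable 5, fril) is heavy, so it takes stress.
Stress on syllable 5: speb.go.be.ta:.ˈfril.lib.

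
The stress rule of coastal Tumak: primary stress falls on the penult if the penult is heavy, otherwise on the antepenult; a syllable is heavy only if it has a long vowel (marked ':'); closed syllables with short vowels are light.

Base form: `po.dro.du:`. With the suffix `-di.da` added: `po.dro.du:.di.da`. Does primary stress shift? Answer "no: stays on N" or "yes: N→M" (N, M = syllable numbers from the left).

yes: 1→3

Base `po.dro.du:` (3 syllables):
  Weights: 1 po L, 2 dro L, 3 du: H.
  The penult (syllable 2, dro) is light, so stress falls on the antepenult (syllable 1, po).
  → primary stress on syllable 1.
Suffixed `po.dro.du:.di.da` (5 syllables):
  Weights: 3 du: H, 4 di L, 5 da L.
  The penult (syllable 4, di) is light, so stress falls on the antepenult (syllable 3, du:).
  → primary stress on syllable 3.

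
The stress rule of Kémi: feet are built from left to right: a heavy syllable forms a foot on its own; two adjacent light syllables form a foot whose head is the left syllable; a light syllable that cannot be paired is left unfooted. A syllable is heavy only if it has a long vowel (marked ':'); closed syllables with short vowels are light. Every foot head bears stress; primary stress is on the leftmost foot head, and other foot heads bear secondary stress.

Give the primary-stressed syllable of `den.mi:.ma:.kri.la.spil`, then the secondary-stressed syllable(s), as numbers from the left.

primary 2, secondary 3, 4

Weights: 1 den L, 2 mi: H, 3 ma: H, 4 kri L, 5 la L, 6 spil L.
Parse left to right (heavy = foot alone; LL = one foot; stranded L unfooted): den (ˈmi:) (ˈma:) (ˈkri.la) spil.
Foot heads: 2, 3, 4.
Primary stress on the leftmost head = syllable 2.
Secondary stress on 3, 4: den.ˈmi:.ˌma:.ˌkri.la.spil.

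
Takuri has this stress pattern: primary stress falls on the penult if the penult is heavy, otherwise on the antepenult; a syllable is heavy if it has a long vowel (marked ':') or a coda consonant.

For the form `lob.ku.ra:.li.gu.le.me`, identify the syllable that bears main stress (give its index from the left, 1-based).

5

Weights: 5 gu L, 6 le L, 7 me L.
The penult (syllable 6, le) is light, so stress falls on the antepenult (syllable 5, gu).
Primary stress: syllable 5 → lob.ku.ra:.li.ˈgu.le.me.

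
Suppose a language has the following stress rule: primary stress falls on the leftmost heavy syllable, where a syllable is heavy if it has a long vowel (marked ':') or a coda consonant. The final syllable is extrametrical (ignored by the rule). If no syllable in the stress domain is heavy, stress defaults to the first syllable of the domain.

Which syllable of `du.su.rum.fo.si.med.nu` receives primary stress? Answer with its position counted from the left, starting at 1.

3

The final syllable (7, nu) is extrametrical; the stress domain is syllables 1–6.
Weights: 1 du L, 2 su L, 3 rum H, 4 fo L, 5 si L, 6 med H.
Heavy syllables in the domain: 3, 6. The leftmost is syllable 3 (rum).
Primary stress: syllable 3 → du.su.ˈrum.fo.si.med.nu.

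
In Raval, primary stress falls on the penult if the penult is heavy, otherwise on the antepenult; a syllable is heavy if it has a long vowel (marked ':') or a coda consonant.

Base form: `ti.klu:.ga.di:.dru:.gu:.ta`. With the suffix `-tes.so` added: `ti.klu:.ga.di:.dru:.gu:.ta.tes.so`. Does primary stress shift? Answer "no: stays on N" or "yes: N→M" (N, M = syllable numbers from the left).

Base `ti.klu:.ga.di:.dru:.gu:.ta` (7 syllables):
  Weights: 5 dru: H, 6 gu: H, 7 ta L.
  The penult (syllable 6, gu:) is heavy, so it takes stress.
  → primary stress on syllable 6.
Suffixed `ti.klu:.ga.di:.dru:.gu:.ta.tes.so` (9 syllables):
  Weights: 7 ta L, 8 tes H, 9 so L.
  The penult (syllable 8, tes) is heavy, so it takes stress.
  → primary stress on syllable 8.

yes: 6→8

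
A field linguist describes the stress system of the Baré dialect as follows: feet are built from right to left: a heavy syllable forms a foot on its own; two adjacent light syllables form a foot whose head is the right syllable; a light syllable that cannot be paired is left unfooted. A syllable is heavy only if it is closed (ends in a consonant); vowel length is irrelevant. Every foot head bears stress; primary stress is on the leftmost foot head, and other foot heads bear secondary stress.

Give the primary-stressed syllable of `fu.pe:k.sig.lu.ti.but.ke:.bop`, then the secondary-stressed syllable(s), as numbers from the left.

Weights: 1 fu L, 2 pe:k H, 3 sig H, 4 lu L, 5 ti L, 6 but H, 7 ke: L, 8 bop H.
Parse right to left (heavy = foot alone; LL = one foot; stranded L unfooted): fu (ˈpe:k) (ˈsig) (lu.ˈti) (ˈbut) ke: (ˈbop).
Foot heads: 2, 3, 5, 6, 8.
Primary stress on the leftmost head = syllable 2.
Secondary stress on 3, 5, 6, 8: fu.ˈpe:k.ˌsig.lu.ˌti.ˌbut.ke:.ˌbop.

primary 2, secondary 3, 5, 6, 8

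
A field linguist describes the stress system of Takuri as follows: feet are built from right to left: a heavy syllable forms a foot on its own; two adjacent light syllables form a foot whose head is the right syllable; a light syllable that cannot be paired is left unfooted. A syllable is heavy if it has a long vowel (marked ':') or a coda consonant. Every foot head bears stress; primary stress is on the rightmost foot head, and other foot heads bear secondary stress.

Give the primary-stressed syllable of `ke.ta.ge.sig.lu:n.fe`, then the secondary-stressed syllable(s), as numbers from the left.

Weights: 1 ke L, 2 ta L, 3 ge L, 4 sig H, 5 lu:n H, 6 fe L.
Parse right to left (heavy = foot alone; LL = one foot; stranded L unfooted): ke (ta.ˈge) (ˈsig) (ˈlu:n) fe.
Foot heads: 3, 4, 5.
Primary stress on the rightmost head = syllable 5.
Secondary stress on 3, 4: ke.ta.ˌge.ˌsig.ˈlu:n.fe.

primary 5, secondary 3, 4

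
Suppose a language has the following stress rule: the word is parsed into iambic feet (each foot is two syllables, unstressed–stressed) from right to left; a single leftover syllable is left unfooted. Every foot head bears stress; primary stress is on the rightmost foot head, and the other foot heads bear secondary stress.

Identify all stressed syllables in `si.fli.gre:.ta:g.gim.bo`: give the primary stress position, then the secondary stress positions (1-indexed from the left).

Parse right to left into iambic (σˈσ) feet: (si.ˈfli) (gre:.ˈta:g) (gim.ˈbo).
Foot heads (stressed positions): 2, 4, 6.
End Rule Rightmost: primary stress on the rightmost head = syllable 6.
Secondary stress on 2, 4: si.ˌfli.gre:.ˌta:g.gim.ˈbo.

primary 6, secondary 2, 4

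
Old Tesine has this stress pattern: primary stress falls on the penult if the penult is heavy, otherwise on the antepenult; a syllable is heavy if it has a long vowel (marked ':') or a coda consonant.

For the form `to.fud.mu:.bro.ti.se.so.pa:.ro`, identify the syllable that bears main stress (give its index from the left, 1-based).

Weights: 7 so L, 8 pa: H, 9 ro L.
The penult (syllable 8, pa:) is heavy, so it takes stress.
Primary stress: syllable 8 → to.fud.mu:.bro.ti.se.so.ˈpa:.ro.

8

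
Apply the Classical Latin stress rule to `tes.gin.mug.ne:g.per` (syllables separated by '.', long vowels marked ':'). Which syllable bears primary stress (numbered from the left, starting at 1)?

Classical Latin: stress the penult if heavy (long vowel or closed), else the antepenult.
Weights: 3 mug H, 4 ne:g H, 5 per H.
The penult (syllable 4, ne:g) is heavy, so it takes stress.
Stress on syllable 4: tes.gin.mug.ˈne:g.per.

4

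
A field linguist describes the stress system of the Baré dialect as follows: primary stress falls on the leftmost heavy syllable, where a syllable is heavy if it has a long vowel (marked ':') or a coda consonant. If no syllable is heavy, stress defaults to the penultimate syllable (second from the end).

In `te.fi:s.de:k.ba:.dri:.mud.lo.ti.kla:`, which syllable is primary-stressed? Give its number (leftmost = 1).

Weights: 1 te L, 2 fi:s H, 3 de:k H, 4 ba: H, 5 dri: H, 6 mud H, 7 lo L, 8 ti L, 9 kla: H.
Heavy syllables in the domain: 2, 3, 4, 5, 6, 9. The leftmost is syllable 2 (fi:s).
Primary stress: syllable 2 → te.ˈfi:s.de:k.ba:.dri:.mud.lo.ti.kla:.

2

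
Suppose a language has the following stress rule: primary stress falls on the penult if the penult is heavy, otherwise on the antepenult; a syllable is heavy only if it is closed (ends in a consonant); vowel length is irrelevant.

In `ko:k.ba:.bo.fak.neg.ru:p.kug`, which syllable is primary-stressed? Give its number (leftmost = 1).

Weights: 5 neg H, 6 ru:p H, 7 kug H.
The penult (syllable 6, ru:p) is heavy, so it takes stress.
Primary stress: syllable 6 → ko:k.ba:.bo.fak.neg.ˈru:p.kug.

6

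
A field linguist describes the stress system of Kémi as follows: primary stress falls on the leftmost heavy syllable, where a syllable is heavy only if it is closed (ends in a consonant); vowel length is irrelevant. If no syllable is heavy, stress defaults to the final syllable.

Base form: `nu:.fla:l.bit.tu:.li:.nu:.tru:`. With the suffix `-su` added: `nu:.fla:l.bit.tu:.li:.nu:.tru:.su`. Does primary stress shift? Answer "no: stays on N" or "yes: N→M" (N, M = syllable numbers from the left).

Base `nu:.fla:l.bit.tu:.li:.nu:.tru:` (7 syllables):
  Weights: 1 nu: L, 2 fla:l H, 3 bit H, 4 tu: L, 5 li: L, 6 nu: L, 7 tru: L.
  Heavy syllables in the domain: 2, 3. The leftmost is syllable 2 (fla:l).
  → primary stress on syllable 2.
Suffixed `nu:.fla:l.bit.tu:.li:.nu:.tru:.su` (8 syllables):
  Weights: 1 nu: L, 2 fla:l H, 3 bit H, 4 tu: L, 5 li: L, 6 nu: L, 7 tru: L, 8 su L.
  Heavy syllables in the domain: 2, 3. The leftmost is syllable 2 (fla:l).
  → primary stress on syllable 2.

no: stays on 2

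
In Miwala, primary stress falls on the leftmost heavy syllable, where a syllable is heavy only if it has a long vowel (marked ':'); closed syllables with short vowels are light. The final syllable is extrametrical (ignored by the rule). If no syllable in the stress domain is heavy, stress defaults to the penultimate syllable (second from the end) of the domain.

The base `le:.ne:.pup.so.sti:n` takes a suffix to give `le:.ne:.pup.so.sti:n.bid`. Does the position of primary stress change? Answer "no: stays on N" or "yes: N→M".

no: stays on 1

Base `le:.ne:.pup.so.sti:n` (5 syllables):
  The final syllable (5, sti:n) is extrametrical; the stress domain is syllables 1–4.
  Weights: 1 le: H, 2 ne: H, 3 pup L, 4 so L.
  Heavy syllables in the domain: 1, 2. The leftmost is syllable 1 (le:).
  → primary stress on syllable 1.
Suffixed `le:.ne:.pup.so.sti:n.bid` (6 syllables):
  The final syllable (6, bid) is extrametrical; the stress domain is syllables 1–5.
  Weights: 1 le: H, 2 ne: H, 3 pup L, 4 so L, 5 sti:n H.
  Heavy syllables in the domain: 1, 2, 5. The leftmost is syllable 1 (le:).
  → primary stress on syllable 1.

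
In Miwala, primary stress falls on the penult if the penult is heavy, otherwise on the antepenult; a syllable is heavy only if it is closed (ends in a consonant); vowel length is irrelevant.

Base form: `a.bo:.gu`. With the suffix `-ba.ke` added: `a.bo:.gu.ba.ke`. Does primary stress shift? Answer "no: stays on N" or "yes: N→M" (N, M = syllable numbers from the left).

Base `a.bo:.gu` (3 syllables):
  Weights: 1 a L, 2 bo: L, 3 gu L.
  The penult (syllable 2, bo:) is light, so stress falls on the antepenult (syllable 1, a).
  → primary stress on syllable 1.
Suffixed `a.bo:.gu.ba.ke` (5 syllables):
  Weights: 3 gu L, 4 ba L, 5 ke L.
  The penult (syllable 4, ba) is light, so stress falls on the antepenult (syllable 3, gu).
  → primary stress on syllable 3.

yes: 1→3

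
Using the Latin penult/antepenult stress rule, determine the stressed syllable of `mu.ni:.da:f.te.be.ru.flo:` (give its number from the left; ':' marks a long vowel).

Classical Latin: stress the penult if heavy (long vowel or closed), else the antepenult.
Weights: 5 be L, 6 ru L, 7 flo: H.
The penult (syllable 6, ru) is light, so stress falls on the antepenult (syllable 5, be).
Stress on syllable 5: mu.ni:.da:f.te.ˈbe.ru.flo:.

5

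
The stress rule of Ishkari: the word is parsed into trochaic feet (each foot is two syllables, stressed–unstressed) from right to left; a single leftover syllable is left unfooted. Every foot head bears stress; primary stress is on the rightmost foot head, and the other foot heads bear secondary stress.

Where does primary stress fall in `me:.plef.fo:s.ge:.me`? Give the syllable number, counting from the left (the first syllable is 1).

Parse right to left into trochaic (ˈσσ) feet: me: (ˈplef.fo:s) (ˈge:.me). Syllable 1 is left unfooted.
Foot heads (stressed positions): 2, 4.
End Rule Rightmost: primary stress on the rightmost head = syllable 4.
Primary stress: syllable 4 → me:.plef.fo:s.ˈge:.me.

4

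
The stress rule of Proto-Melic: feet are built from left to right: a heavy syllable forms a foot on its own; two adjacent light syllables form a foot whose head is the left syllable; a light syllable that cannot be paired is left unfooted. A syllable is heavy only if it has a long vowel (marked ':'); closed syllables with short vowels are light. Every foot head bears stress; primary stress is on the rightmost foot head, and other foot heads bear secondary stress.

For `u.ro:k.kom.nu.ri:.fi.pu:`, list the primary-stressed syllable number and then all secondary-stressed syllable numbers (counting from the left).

Weights: 1 u L, 2 ro:k H, 3 kom L, 4 nu L, 5 ri: H, 6 fi L, 7 pu: H.
Parse left to right (heavy = foot alone; LL = one foot; stranded L unfooted): u (ˈro:k) (ˈkom.nu) (ˈri:) fi (ˈpu:).
Foot heads: 2, 3, 5, 7.
Primary stress on the rightmost head = syllable 7.
Secondary stress on 2, 3, 5: u.ˌro:k.ˌkom.nu.ˌri:.fi.ˈpu:.

primary 7, secondary 2, 3, 5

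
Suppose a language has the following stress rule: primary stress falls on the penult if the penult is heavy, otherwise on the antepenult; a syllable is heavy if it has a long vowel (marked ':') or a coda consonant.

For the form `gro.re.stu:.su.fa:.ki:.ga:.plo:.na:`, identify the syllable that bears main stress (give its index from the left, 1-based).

8

Weights: 7 ga: H, 8 plo: H, 9 na: H.
The penult (syllable 8, plo:) is heavy, so it takes stress.
Primary stress: syllable 8 → gro.re.stu:.su.fa:.ki:.ga:.ˈplo:.na:.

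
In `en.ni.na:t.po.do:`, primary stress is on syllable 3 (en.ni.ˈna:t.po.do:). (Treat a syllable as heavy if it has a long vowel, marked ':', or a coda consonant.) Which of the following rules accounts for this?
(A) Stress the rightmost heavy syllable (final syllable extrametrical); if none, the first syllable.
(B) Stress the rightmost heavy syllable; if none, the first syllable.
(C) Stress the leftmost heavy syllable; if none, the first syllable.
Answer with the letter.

Rule A → syllable 3 ✓.
Rule B → syllable 5 (observed: 3).
Rule C → syllable 1 (observed: 3).

A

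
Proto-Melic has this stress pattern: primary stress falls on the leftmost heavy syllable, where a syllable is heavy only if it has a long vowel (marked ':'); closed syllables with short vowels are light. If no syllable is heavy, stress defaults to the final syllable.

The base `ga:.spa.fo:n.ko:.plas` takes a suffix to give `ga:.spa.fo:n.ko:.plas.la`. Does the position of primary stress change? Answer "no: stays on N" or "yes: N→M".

no: stays on 1

Base `ga:.spa.fo:n.ko:.plas` (5 syllables):
  Weights: 1 ga: H, 2 spa L, 3 fo:n H, 4 ko: H, 5 plas L.
  Heavy syllables in the domain: 1, 3, 4. The leftmost is syllable 1 (ga:).
  → primary stress on syllable 1.
Suffixed `ga:.spa.fo:n.ko:.plas.la` (6 syllables):
  Weights: 1 ga: H, 2 spa L, 3 fo:n H, 4 ko: H, 5 plas L, 6 la L.
  Heavy syllables in the domain: 1, 3, 4. The leftmost is syllable 1 (ga:).
  → primary stress on syllable 1.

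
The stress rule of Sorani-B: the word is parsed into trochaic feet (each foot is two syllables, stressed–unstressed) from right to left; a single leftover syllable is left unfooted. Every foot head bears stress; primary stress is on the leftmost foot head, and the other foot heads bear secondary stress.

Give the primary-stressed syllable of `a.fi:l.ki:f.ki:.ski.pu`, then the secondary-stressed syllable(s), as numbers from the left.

Parse right to left into trochaic (ˈσσ) feet: (ˈa.fi:l) (ˈki:f.ki:) (ˈski.pu).
Foot heads (stressed positions): 1, 3, 5.
End Rule Leftmost: primary stress on the leftmost head = syllable 1.
Secondary stress on 3, 5: ˈa.fi:l.ˌki:f.ki:.ˌski.pu.

primary 1, secondary 3, 5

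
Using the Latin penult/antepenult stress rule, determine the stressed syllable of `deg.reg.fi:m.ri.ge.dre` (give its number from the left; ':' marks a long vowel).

Classical Latin: stress the penult if heavy (long vowel or closed), else the antepenult.
Weights: 4 ri L, 5 ge L, 6 dre L.
The penult (syllable 5, ge) is light, so stress falls on the antepenult (syllable 4, ri).
Stress on syllable 4: deg.reg.fi:m.ˈri.ge.dre.

4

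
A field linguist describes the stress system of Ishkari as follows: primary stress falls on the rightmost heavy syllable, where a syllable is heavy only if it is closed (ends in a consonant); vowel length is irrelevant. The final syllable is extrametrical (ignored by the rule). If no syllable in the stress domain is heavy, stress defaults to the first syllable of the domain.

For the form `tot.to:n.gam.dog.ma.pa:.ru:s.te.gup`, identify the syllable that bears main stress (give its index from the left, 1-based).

The final syllable (9, gup) is extrametrical; the stress domain is syllables 1–8.
Weights: 1 tot H, 2 to:n H, 3 gam H, 4 dog H, 5 ma L, 6 pa: L, 7 ru:s H, 8 te L.
Heavy syllables in the domain: 1, 2, 3, 4, 7. The rightmost is syllable 7 (ru:s).
Primary stress: syllable 7 → tot.to:n.gam.dog.ma.pa:.ˈru:s.te.gup.

7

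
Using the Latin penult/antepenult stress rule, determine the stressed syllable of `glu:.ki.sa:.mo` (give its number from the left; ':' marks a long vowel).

Classical Latin: stress the penult if heavy (long vowel or closed), else the antepenult.
Weights: 2 ki L, 3 sa: H, 4 mo L.
The penult (syllable 3, sa:) is heavy, so it takes stress.
Stress on syllable 3: glu:.ki.ˈsa:.mo.

3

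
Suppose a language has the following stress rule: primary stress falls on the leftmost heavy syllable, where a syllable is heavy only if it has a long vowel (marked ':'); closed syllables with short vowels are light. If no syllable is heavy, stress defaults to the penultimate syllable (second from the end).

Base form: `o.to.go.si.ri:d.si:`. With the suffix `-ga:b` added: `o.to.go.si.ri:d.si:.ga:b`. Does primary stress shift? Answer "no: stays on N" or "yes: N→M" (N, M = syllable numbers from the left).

no: stays on 5

Base `o.to.go.si.ri:d.si:` (6 syllables):
  Weights: 1 o L, 2 to L, 3 go L, 4 si L, 5 ri:d H, 6 si: H.
  Heavy syllables in the domain: 5, 6. The leftmost is syllable 5 (ri:d).
  → primary stress on syllable 5.
Suffixed `o.to.go.si.ri:d.si:.ga:b` (7 syllables):
  Weights: 1 o L, 2 to L, 3 go L, 4 si L, 5 ri:d H, 6 si: H, 7 ga:b H.
  Heavy syllables in the domain: 5, 6, 7. The leftmost is syllable 5 (ri:d).
  → primary stress on syllable 5.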